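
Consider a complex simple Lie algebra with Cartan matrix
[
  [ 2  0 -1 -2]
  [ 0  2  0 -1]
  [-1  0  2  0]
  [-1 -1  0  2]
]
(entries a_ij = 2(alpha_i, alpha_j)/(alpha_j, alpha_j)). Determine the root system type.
The matrix has rank 4 with 2's on the diagonal. Reading the off-diagonal entries as Dynkin edges (a single edge where a_ij = a_ji = -1; a double or triple edge where a_ij * a_ji = 2 or 3), the diagram is a chain of 4 nodes with a double edge between the middle two (F_4). One simple-root ordering that puts it in standard form is (alpha_3, alpha_1, alpha_4, alpha_2). So the algebra is type F_4.

F_4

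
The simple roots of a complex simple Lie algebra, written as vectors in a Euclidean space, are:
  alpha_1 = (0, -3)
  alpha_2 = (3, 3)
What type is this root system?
Compute the Cartan integers a_ij = 2(alpha_i, alpha_j)/(alpha_j, alpha_j); the resulting 2x2 Cartan matrix is
[[2, -1], [-2, 2]].
The roots have two lengths (squared-length ratio 2:1); the short ones are alpha_{1}. The associated Dynkin diagram is a chain of 2 nodes with a double edge at one end; the terminal node there is the unique short simple root (B_2), so the type is B_2 (the algebra so(5)).

type B_2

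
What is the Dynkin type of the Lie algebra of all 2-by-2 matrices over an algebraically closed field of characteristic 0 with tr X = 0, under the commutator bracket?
This is sl(2), which has dimension 2^2 - 1 = 3 and rank 2 - 1 = 1 (a Cartan subalgebra is the diagonal traceless matrices). In the classification of classical Lie algebras, the special linear algebra sl(n+1) has type A_n; here n = 1, so the Dynkin diagram is a chain of 1 nodes with single edges (A_1). Hence the type is A_1.

A_1 (sl(2))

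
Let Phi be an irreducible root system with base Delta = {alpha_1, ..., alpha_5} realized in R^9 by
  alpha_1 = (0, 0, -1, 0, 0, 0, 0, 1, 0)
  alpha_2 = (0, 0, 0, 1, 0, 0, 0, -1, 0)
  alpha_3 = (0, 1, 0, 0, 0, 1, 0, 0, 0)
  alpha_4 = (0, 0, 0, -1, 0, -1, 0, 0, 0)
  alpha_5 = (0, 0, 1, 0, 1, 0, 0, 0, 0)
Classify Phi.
A5

Compute the Cartan integers a_ij = 2(alpha_i, alpha_j)/(alpha_j, alpha_j); the resulting 5x5 Cartan matrix is
[[2, -1, 0, 0, -1], [-1, 2, 0, -1, 0], [0, 0, 2, -1, 0], [0, -1, -1, 2, 0], [-1, 0, 0, 0, 2]].
All simple roots have the same length, so the diagram is simply laced. The associated Dynkin diagram is a chain of 5 nodes with single edges (A_5), so the type is A_5 (the algebra sl(6)).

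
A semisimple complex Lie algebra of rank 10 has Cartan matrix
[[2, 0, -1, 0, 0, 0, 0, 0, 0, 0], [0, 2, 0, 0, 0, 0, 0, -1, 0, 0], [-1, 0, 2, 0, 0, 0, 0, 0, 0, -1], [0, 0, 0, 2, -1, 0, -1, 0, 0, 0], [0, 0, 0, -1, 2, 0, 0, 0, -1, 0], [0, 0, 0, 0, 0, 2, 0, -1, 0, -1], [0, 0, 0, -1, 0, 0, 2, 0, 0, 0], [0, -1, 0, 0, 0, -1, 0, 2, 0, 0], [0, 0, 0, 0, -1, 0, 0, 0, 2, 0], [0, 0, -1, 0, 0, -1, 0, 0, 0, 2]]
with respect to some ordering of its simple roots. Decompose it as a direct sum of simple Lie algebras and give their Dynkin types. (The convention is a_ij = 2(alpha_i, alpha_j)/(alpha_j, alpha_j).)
The diagram associated to this matrix has two connected components: the simple roots {alpha_4, alpha_5, alpha_7, alpha_9} form a chain of 4 nodes with single edges (A_4), and {alpha_1, alpha_2, alpha_3, alpha_6, alpha_8, alpha_10} form a chain of 6 nodes with single edges (A_6). A semisimple Lie algebra decomposes uniquely as the direct sum of simple ideals, one per connected component of its Dynkin diagram, so g ≅ A_4 ⊕ A_6 (dimension 24 + 48 = 72).

A_4 ⊕ A_6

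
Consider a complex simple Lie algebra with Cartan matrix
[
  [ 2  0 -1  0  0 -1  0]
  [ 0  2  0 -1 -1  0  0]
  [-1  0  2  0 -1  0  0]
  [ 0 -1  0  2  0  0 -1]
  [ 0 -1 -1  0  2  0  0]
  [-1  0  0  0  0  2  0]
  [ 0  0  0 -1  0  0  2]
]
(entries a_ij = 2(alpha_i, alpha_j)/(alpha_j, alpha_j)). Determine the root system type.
type A_7

The matrix has rank 7 with 2's on the diagonal. Reading the off-diagonal entries as Dynkin edges (a single edge where a_ij = a_ji = -1; a double or triple edge where a_ij * a_ji = 2 or 3), the diagram is a chain of 7 nodes with single edges (A_7). One simple-root ordering that puts it in standard form is (alpha_6, alpha_1, alpha_3, alpha_5, alpha_2, alpha_4, alpha_7). So the algebra is type A_7, i.e. sl(8).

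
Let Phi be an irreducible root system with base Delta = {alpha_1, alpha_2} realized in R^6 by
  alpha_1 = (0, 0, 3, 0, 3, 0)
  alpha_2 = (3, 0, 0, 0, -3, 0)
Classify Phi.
A_2 (sl(3))

Compute the Cartan integers a_ij = 2(alpha_i, alpha_j)/(alpha_j, alpha_j); the resulting 2x2 Cartan matrix is
[[2, -1], [-1, 2]].
All simple roots have the same length, so the diagram is simply laced. The associated Dynkin diagram is a chain of 2 nodes with single edges (A_2), so the type is A_2 (the algebra sl(3)).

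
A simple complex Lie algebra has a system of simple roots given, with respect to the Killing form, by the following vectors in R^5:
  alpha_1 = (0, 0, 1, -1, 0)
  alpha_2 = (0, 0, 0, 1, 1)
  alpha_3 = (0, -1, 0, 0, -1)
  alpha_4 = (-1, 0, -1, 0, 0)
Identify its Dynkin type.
Compute the Cartan integers a_ij = 2(alpha_i, alpha_j)/(alpha_j, alpha_j); the resulting 4x4 Cartan matrix is
[[2, -1, 0, -1], [-1, 2, -1, 0], [0, -1, 2, 0], [-1, 0, 0, 2]].
All simple roots have the same length, so the diagram is simply laced. The associated Dynkin diagram is a chain of 4 nodes with single edges (A_4), so the type is A_4 (the algebra sl(5)).

type A_4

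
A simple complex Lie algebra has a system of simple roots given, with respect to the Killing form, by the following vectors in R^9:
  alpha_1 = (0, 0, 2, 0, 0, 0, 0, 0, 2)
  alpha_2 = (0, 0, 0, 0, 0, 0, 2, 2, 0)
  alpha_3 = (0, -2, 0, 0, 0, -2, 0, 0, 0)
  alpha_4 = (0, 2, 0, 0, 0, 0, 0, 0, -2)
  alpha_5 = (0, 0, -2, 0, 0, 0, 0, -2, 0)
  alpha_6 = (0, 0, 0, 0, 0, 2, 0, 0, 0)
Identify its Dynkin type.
Compute the Cartan integers a_ij = 2(alpha_i, alpha_j)/(alpha_j, alpha_j); the resulting 6x6 Cartan matrix is
[[2, 0, 0, -1, -1, 0], [0, 2, 0, 0, -1, 0], [0, 0, 2, -1, 0, -2], [-1, 0, -1, 2, 0, 0], [-1, -1, 0, 0, 2, 0], [0, 0, -1, 0, 0, 2]].
The roots have two lengths (squared-length ratio 2:1); the short ones are alpha_{6}. The associated Dynkin diagram is a chain of 6 nodes with a double edge at one end; the terminal node there is the unique short simple root (B_6), so the type is B_6 (the algebra so(13)).

B6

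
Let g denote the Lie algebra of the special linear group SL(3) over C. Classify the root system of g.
This is sl(3), which has dimension 3^2 - 1 = 8 and rank 3 - 1 = 2 (a Cartan subalgebra is the diagonal traceless matrices). In the classification of classical Lie algebras, the special linear algebra sl(n+1) has type A_n; here n = 2, so the Dynkin diagram is a chain of 2 nodes with single edges (A_2). Hence the type is A_2.

type A_2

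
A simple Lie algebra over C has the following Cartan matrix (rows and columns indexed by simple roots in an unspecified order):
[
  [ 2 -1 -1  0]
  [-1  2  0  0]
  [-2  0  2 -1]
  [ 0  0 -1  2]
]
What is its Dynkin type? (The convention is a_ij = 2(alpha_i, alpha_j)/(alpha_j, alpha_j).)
F_4

The matrix has rank 4 with 2's on the diagonal. Reading the off-diagonal entries as Dynkin edges (a single edge where a_ij = a_ji = -1; a double or triple edge where a_ij * a_ji = 2 or 3), the diagram is a chain of 4 nodes with a double edge between the middle two (F_4). One simple-root ordering that puts it in standard form is (alpha_4, alpha_3, alpha_1, alpha_2). So the algebra is type F_4.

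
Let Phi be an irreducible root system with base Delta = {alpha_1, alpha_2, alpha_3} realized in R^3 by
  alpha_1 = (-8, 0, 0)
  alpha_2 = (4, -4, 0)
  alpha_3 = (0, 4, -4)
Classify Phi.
C3

Compute the Cartan integers a_ij = 2(alpha_i, alpha_j)/(alpha_j, alpha_j); the resulting 3x3 Cartan matrix is
[[2, -2, 0], [-1, 2, -1], [0, -1, 2]].
The roots have two lengths (squared-length ratio 2:1); the short ones are alpha_{2,3}. The associated Dynkin diagram is a chain of 3 nodes with a double edge at one end; the terminal node there is the unique long simple root (C_3), so the type is C_3 (the algebra sp(6)).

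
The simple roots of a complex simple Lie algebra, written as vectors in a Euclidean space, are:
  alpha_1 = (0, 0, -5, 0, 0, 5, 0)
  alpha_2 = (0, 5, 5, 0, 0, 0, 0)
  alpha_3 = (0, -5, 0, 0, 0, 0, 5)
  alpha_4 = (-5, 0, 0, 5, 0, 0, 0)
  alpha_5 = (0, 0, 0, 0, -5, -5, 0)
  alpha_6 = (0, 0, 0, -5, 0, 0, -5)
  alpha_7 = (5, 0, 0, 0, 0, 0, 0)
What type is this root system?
Compute the Cartan integers a_ij = 2(alpha_i, alpha_j)/(alpha_j, alpha_j); the resulting 7x7 Cartan matrix is
[[2, -1, 0, 0, -1, 0, 0], [-1, 2, -1, 0, 0, 0, 0], [0, -1, 2, 0, 0, -1, 0], [0, 0, 0, 2, 0, -1, -2], [-1, 0, 0, 0, 2, 0, 0], [0, 0, -1, -1, 0, 2, 0], [0, 0, 0, -1, 0, 0, 2]].
The roots have two lengths (squared-length ratio 2:1); the short ones are alpha_{7}. The associated Dynkin diagram is a chain of 7 nodes with a double edge at one end; the terminal node there is the unique short simple root (B_7), so the type is B_7 (the algebra so(15)).

B_7 (so(15))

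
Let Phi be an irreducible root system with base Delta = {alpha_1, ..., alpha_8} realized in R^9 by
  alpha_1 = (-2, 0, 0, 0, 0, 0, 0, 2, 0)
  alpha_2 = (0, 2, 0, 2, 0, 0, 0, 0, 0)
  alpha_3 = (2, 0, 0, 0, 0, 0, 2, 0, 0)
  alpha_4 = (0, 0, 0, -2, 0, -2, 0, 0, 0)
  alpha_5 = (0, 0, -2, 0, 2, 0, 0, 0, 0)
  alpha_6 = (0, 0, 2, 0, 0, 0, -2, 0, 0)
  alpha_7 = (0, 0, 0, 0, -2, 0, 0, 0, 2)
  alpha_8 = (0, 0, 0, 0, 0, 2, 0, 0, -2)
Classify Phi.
type A_8

Compute the Cartan integers a_ij = 2(alpha_i, alpha_j)/(alpha_j, alpha_j); the resulting 8x8 Cartan matrix is
[[2, 0, -1, 0, 0, 0, 0, 0], [0, 2, 0, -1, 0, 0, 0, 0], [-1, 0, 2, 0, 0, -1, 0, 0], [0, -1, 0, 2, 0, 0, 0, -1], [0, 0, 0, 0, 2, -1, -1, 0], [0, 0, -1, 0, -1, 2, 0, 0], [0, 0, 0, 0, -1, 0, 2, -1], [0, 0, 0, -1, 0, 0, -1, 2]].
All simple roots have the same length, so the diagram is simply laced. The associated Dynkin diagram is a chain of 8 nodes with single edges (A_8), so the type is A_8 (the algebra sl(9)).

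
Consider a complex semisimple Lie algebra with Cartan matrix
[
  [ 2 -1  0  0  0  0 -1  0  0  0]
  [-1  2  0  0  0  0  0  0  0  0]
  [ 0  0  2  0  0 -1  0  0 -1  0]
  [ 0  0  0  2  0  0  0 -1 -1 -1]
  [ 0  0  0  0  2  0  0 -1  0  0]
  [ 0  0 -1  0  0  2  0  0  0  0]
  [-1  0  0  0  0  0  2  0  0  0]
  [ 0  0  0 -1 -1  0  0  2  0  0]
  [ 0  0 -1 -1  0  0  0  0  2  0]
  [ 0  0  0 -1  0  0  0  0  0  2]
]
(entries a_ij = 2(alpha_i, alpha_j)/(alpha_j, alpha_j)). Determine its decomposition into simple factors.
A3 + E7

The diagram associated to this matrix has two connected components: the simple roots {alpha_1, alpha_2, alpha_7} form a chain of 3 nodes with single edges (A_3), and {alpha_3, alpha_4, alpha_5, alpha_6, alpha_8, alpha_9, alpha_10} form a chain of 6 nodes with one extra node attached to the third node from one end (E_7). A semisimple Lie algebra decomposes uniquely as the direct sum of simple ideals, one per connected component of its Dynkin diagram, so g ≅ A_3 ⊕ E_7 (dimension 15 + 133 = 148).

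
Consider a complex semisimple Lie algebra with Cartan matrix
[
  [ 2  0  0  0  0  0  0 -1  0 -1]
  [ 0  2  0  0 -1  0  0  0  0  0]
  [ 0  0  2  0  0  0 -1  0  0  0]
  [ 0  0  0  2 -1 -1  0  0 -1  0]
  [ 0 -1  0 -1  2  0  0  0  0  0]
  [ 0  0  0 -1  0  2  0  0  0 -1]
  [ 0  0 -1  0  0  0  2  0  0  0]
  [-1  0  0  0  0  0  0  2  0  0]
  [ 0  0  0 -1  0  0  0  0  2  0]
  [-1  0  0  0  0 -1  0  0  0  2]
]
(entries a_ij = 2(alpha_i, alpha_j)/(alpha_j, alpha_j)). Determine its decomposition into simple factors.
A2 ⊕ E8

The diagram associated to this matrix has two connected components: the simple roots {alpha_3, alpha_7} form a chain of 2 nodes with single edges (A_2), and {alpha_1, alpha_2, alpha_4, alpha_5, alpha_6, alpha_8, alpha_9, alpha_10} form a chain of 7 nodes with one extra node attached to the third node from one end (E_8). A semisimple Lie algebra decomposes uniquely as the direct sum of simple ideals, one per connected component of its Dynkin diagram, so g ≅ A_2 ⊕ E_8 (dimension 8 + 248 = 256).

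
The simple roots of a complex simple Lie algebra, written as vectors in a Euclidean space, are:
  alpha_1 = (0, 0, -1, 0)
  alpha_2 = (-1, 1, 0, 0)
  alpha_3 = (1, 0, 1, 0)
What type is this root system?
type B_3

Compute the Cartan integers a_ij = 2(alpha_i, alpha_j)/(alpha_j, alpha_j); the resulting 3x3 Cartan matrix is
[[2, 0, -1], [0, 2, -1], [-2, -1, 2]].
The roots have two lengths (squared-length ratio 2:1); the short ones are alpha_{1}. The associated Dynkin diagram is a chain of 3 nodes with a double edge at one end; the terminal node there is the unique short simple root (B_3), so the type is B_3 (the algebra so(7)).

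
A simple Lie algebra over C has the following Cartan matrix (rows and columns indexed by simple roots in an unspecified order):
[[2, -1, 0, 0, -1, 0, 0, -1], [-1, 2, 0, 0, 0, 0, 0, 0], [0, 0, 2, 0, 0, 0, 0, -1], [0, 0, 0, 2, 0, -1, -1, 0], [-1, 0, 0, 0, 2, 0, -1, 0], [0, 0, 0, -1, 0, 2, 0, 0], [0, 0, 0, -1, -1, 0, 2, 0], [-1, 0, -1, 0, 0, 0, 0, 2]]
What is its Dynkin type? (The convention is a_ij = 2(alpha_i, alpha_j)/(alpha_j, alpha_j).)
The matrix has rank 8 with 2's on the diagonal. Reading the off-diagonal entries as Dynkin edges (a single edge where a_ij = a_ji = -1; a double or triple edge where a_ij * a_ji = 2 or 3), the diagram is a chain of 7 nodes with one extra node attached to the third node from one end (E_8). One simple-root ordering that puts it in standard form is (alpha_3, alpha_2, alpha_8, alpha_1, alpha_5, alpha_7, alpha_4, alpha_6). So the algebra is type E_8.

E_8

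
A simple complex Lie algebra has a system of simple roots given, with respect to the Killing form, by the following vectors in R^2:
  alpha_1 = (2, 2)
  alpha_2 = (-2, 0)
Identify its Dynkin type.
Compute the Cartan integers a_ij = 2(alpha_i, alpha_j)/(alpha_j, alpha_j); the resulting 2x2 Cartan matrix is
[[2, -2], [-1, 2]].
The roots have two lengths (squared-length ratio 2:1); the short ones are alpha_{2}. The associated Dynkin diagram is a chain of 2 nodes with a double edge at one end; the terminal node there is the unique short simple root (B_2), so the type is B_2 (the algebra so(5)).

B_2 (so(5))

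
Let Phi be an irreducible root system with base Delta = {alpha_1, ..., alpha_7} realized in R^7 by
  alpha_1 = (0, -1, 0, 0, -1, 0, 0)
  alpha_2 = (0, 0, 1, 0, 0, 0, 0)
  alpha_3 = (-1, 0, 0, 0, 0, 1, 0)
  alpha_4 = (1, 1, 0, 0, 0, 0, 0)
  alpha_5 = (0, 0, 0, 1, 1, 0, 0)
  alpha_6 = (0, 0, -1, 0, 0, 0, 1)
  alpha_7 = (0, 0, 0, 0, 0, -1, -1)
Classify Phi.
type B_7

Compute the Cartan integers a_ij = 2(alpha_i, alpha_j)/(alpha_j, alpha_j); the resulting 7x7 Cartan matrix is
[[2, 0, 0, -1, -1, 0, 0], [0, 2, 0, 0, 0, -1, 0], [0, 0, 2, -1, 0, 0, -1], [-1, 0, -1, 2, 0, 0, 0], [-1, 0, 0, 0, 2, 0, 0], [0, -2, 0, 0, 0, 2, -1], [0, 0, -1, 0, 0, -1, 2]].
The roots have two lengths (squared-length ratio 2:1); the short ones are alpha_{2}. The associated Dynkin diagram is a chain of 7 nodes with a double edge at one end; the terminal node there is the unique short simple root (B_7), so the type is B_7 (the algebra so(15)).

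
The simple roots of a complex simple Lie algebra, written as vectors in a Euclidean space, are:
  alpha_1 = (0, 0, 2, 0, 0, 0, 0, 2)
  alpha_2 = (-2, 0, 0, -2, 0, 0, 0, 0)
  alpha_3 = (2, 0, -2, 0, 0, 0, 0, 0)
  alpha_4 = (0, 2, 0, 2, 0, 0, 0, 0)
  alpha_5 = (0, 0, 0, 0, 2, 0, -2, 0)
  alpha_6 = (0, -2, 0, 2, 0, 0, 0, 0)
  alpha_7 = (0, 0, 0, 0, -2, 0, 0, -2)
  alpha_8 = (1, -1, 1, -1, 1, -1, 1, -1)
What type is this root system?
E8

Compute the Cartan integers a_ij = 2(alpha_i, alpha_j)/(alpha_j, alpha_j); the resulting 8x8 Cartan matrix is
[[2, 0, -1, 0, 0, 0, -1, 0], [0, 2, -1, -1, 0, -1, 0, 0], [-1, -1, 2, 0, 0, 0, 0, 0], [0, -1, 0, 2, 0, 0, 0, -1], [0, 0, 0, 0, 2, 0, -1, 0], [0, -1, 0, 0, 0, 2, 0, 0], [-1, 0, 0, 0, -1, 0, 2, 0], [0, 0, 0, -1, 0, 0, 0, 2]].
All simple roots have the same length, so the diagram is simply laced. The associated Dynkin diagram is a chain of 7 nodes with one extra node attached to the third node from one end (E_8), so the type is E_8.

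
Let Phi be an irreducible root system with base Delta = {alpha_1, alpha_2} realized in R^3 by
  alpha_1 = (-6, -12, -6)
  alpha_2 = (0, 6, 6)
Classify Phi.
type G_2

Compute the Cartan integers a_ij = 2(alpha_i, alpha_j)/(alpha_j, alpha_j); the resulting 2x2 Cartan matrix is
[[2, -3], [-1, 2]].
The roots have two lengths (squared-length ratio 3:1); the short ones are alpha_{2}. The associated Dynkin diagram is two nodes joined by a triple edge (G_2), so the type is G_2.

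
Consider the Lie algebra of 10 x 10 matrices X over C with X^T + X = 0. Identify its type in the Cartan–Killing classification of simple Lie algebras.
D5

This is so(10) with 10 even, which has dimension 10(10-1)/2 = 45 and rank 10/2 = 5. In the classification of classical Lie algebras, the orthogonal algebra so(2n) in an even number of variables has type D_n; here n = 5, so the Dynkin diagram is a chain of 3 nodes with a fork of two nodes at one end (D_5). Hence the type is D_5.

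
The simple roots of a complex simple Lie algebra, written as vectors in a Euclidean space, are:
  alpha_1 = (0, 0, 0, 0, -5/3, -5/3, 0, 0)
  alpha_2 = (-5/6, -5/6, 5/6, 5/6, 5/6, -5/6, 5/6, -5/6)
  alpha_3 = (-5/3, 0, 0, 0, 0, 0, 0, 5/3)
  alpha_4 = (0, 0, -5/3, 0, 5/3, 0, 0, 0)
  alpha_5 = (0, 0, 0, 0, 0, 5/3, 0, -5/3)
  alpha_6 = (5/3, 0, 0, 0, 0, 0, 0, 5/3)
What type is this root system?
Compute the Cartan integers a_ij = 2(alpha_i, alpha_j)/(alpha_j, alpha_j); the resulting 6x6 Cartan matrix is
[[2, 0, 0, -1, -1, 0], [0, 2, 0, 0, 0, -1], [0, 0, 2, 0, -1, 0], [-1, 0, 0, 2, 0, 0], [-1, 0, -1, 0, 2, -1], [0, -1, 0, 0, -1, 2]].
All simple roots have the same length, so the diagram is simply laced. The associated Dynkin diagram is a chain of 5 nodes with one extra node attached to the third node from one end (E_6), so the type is E_6.

E_6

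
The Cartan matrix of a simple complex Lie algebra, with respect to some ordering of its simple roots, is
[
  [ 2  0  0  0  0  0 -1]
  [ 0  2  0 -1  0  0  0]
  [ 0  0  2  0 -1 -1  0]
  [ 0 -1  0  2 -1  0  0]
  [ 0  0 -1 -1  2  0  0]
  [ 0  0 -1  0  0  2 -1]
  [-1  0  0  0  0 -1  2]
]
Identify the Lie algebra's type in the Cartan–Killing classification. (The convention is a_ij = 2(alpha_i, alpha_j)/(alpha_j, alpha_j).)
The matrix has rank 7 with 2's on the diagonal. Reading the off-diagonal entries as Dynkin edges (a single edge where a_ij = a_ji = -1; a double or triple edge where a_ij * a_ji = 2 or 3), the diagram is a chain of 7 nodes with single edges (A_7). One simple-root ordering that puts it in standard form is (alpha_2, alpha_4, alpha_5, alpha_3, alpha_6, alpha_7, alpha_1). So the algebra is type A_7, i.e. sl(8).

A7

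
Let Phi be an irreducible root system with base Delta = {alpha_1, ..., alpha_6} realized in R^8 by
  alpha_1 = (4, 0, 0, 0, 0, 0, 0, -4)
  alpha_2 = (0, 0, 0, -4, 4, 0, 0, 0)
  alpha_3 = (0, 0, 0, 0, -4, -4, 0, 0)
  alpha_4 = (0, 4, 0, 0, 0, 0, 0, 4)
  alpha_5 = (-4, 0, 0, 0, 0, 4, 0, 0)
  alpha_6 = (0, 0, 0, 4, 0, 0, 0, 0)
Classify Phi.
type B_6

Compute the Cartan integers a_ij = 2(alpha_i, alpha_j)/(alpha_j, alpha_j); the resulting 6x6 Cartan matrix is
[[2, 0, 0, -1, -1, 0], [0, 2, -1, 0, 0, -2], [0, -1, 2, 0, -1, 0], [-1, 0, 0, 2, 0, 0], [-1, 0, -1, 0, 2, 0], [0, -1, 0, 0, 0, 2]].
The roots have two lengths (squared-length ratio 2:1); the short ones are alpha_{6}. The associated Dynkin diagram is a chain of 6 nodes with a double edge at one end; the terminal node there is the unique short simple root (B_6), so the type is B_6 (the algebra so(13)).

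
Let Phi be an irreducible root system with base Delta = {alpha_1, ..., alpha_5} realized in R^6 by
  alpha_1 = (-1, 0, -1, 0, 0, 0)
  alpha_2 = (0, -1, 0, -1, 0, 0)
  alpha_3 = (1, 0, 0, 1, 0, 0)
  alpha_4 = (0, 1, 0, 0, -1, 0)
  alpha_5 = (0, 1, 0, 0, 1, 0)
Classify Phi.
D_5

Compute the Cartan integers a_ij = 2(alpha_i, alpha_j)/(alpha_j, alpha_j); the resulting 5x5 Cartan matrix is
[[2, 0, -1, 0, 0], [0, 2, -1, -1, -1], [-1, -1, 2, 0, 0], [0, -1, 0, 2, 0], [0, -1, 0, 0, 2]].
All simple roots have the same length, so the diagram is simply laced. The associated Dynkin diagram is a chain of 3 nodes with a fork of two nodes at one end (D_5), so the type is D_5 (the algebra so(10)).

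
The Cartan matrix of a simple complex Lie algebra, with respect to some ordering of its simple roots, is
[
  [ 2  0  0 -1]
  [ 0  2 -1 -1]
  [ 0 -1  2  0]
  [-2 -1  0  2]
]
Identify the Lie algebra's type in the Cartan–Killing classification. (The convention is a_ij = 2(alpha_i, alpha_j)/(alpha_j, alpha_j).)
The matrix has rank 4 with 2's on the diagonal. Reading the off-diagonal entries as Dynkin edges (a single edge where a_ij = a_ji = -1; a double or triple edge where a_ij * a_ji = 2 or 3), the diagram is a chain of 4 nodes with a double edge at one end; the terminal node there is the unique short simple root (B_4). One simple-root ordering that puts it in standard form is (alpha_3, alpha_2, alpha_4, alpha_1). So the algebra is type B_4, i.e. so(9).

B4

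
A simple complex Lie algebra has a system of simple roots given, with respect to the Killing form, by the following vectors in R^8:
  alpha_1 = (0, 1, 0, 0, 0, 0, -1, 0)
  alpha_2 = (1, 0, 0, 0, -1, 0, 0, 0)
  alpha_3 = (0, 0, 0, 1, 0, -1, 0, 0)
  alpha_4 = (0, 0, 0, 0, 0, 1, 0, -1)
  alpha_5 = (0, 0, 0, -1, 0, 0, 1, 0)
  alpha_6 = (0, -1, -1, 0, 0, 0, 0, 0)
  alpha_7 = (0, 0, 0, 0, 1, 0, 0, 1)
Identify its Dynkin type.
A_7 (sl(8))

Compute the Cartan integers a_ij = 2(alpha_i, alpha_j)/(alpha_j, alpha_j); the resulting 7x7 Cartan matrix is
[[2, 0, 0, 0, -1, -1, 0], [0, 2, 0, 0, 0, 0, -1], [0, 0, 2, -1, -1, 0, 0], [0, 0, -1, 2, 0, 0, -1], [-1, 0, -1, 0, 2, 0, 0], [-1, 0, 0, 0, 0, 2, 0], [0, -1, 0, -1, 0, 0, 2]].
All simple roots have the same length, so the diagram is simply laced. The associated Dynkin diagram is a chain of 7 nodes with single edges (A_7), so the type is A_7 (the algebra sl(8)).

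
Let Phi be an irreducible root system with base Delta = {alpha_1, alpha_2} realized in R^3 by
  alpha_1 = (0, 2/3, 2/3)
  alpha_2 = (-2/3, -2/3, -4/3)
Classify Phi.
Compute the Cartan integers a_ij = 2(alpha_i, alpha_j)/(alpha_j, alpha_j); the resulting 2x2 Cartan matrix is
[[2, -1], [-3, 2]].
The roots have two lengths (squared-length ratio 3:1); the short ones are alpha_{1}. The associated Dynkin diagram is two nodes joined by a triple edge (G_2), so the type is G_2.

type G_2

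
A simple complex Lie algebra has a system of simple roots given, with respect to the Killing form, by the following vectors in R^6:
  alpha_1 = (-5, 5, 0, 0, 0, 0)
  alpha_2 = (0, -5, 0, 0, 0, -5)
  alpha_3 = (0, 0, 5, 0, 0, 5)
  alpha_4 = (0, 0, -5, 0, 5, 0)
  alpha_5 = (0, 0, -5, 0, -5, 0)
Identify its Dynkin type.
Compute the Cartan integers a_ij = 2(alpha_i, alpha_j)/(alpha_j, alpha_j); the resulting 5x5 Cartan matrix is
[[2, -1, 0, 0, 0], [-1, 2, -1, 0, 0], [0, -1, 2, -1, -1], [0, 0, -1, 2, 0], [0, 0, -1, 0, 2]].
All simple roots have the same length, so the diagram is simply laced. The associated Dynkin diagram is a chain of 3 nodes with a fork of two nodes at one end (D_5), so the type is D_5 (the algebra so(10)).

D5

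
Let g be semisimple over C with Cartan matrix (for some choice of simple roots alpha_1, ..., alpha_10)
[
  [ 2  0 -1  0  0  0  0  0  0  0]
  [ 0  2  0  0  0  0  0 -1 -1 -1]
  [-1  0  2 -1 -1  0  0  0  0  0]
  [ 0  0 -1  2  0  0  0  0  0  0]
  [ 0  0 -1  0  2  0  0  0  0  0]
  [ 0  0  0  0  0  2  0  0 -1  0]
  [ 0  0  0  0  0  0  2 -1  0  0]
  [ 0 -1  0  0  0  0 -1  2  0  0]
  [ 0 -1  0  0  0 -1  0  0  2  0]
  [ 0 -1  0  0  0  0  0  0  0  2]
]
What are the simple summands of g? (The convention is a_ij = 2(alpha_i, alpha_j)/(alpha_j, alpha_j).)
The diagram associated to this matrix has two connected components: the simple roots {alpha_1, alpha_3, alpha_4, alpha_5} form a chain of 2 nodes with a fork of two nodes at one end (D_4), and {alpha_2, alpha_6, alpha_7, alpha_8, alpha_9, alpha_10} form a chain of 5 nodes with one extra node attached to the third node from one end (E_6). A semisimple Lie algebra decomposes uniquely as the direct sum of simple ideals, one per connected component of its Dynkin diagram, so g ≅ D_4 ⊕ E_6 (dimension 28 + 78 = 106).

D_4 ⊕ E_6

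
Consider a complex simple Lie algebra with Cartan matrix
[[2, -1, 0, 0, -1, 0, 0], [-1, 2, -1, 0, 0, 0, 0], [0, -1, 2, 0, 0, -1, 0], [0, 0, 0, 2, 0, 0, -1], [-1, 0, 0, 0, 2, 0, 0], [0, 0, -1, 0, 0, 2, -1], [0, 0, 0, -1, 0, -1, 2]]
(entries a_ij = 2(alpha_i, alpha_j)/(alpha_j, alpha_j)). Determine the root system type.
type A_7

The matrix has rank 7 with 2's on the diagonal. Reading the off-diagonal entries as Dynkin edges (a single edge where a_ij = a_ji = -1; a double or triple edge where a_ij * a_ji = 2 or 3), the diagram is a chain of 7 nodes with single edges (A_7). One simple-root ordering that puts it in standard form is (alpha_5, alpha_1, alpha_2, alpha_3, alpha_6, alpha_7, alpha_4). So the algebra is type A_7, i.e. sl(8).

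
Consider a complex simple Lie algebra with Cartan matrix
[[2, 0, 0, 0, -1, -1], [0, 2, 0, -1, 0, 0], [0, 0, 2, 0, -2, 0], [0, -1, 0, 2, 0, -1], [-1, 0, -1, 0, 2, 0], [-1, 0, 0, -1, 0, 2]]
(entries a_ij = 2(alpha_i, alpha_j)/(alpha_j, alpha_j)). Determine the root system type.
The matrix has rank 6 with 2's on the diagonal. Reading the off-diagonal entries as Dynkin edges (a single edge where a_ij = a_ji = -1; a double or triple edge where a_ij * a_ji = 2 or 3), the diagram is a chain of 6 nodes with a double edge at one end; the terminal node there is the unique long simple root (C_6). One simple-root ordering that puts it in standard form is (alpha_2, alpha_4, alpha_6, alpha_1, alpha_5, alpha_3). So the algebra is type C_6, i.e. sp(12).

C_6 (sp(12))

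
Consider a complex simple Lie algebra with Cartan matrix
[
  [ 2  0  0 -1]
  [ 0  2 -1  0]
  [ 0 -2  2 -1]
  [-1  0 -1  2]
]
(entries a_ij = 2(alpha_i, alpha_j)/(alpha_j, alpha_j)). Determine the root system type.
The matrix has rank 4 with 2's on the diagonal. Reading the off-diagonal entries as Dynkin edges (a single edge where a_ij = a_ji = -1; a double or triple edge where a_ij * a_ji = 2 or 3), the diagram is a chain of 4 nodes with a double edge at one end; the terminal node there is the unique short simple root (B_4). One simple-root ordering that puts it in standard form is (alpha_1, alpha_4, alpha_3, alpha_2). So the algebra is type B_4, i.e. so(9).

B_4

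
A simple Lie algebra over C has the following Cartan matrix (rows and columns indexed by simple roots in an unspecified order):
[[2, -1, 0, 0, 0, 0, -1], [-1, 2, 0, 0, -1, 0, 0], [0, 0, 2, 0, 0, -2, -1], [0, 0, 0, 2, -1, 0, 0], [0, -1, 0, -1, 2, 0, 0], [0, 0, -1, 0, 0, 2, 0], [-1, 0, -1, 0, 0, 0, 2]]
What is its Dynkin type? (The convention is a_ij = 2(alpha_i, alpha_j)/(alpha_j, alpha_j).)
B7

The matrix has rank 7 with 2's on the diagonal. Reading the off-diagonal entries as Dynkin edges (a single edge where a_ij = a_ji = -1; a double or triple edge where a_ij * a_ji = 2 or 3), the diagram is a chain of 7 nodes with a double edge at one end; the terminal node there is the unique short simple root (B_7). One simple-root ordering that puts it in standard form is (alpha_4, alpha_5, alpha_2, alpha_1, alpha_7, alpha_3, alpha_6). So the algebra is type B_7, i.e. so(15).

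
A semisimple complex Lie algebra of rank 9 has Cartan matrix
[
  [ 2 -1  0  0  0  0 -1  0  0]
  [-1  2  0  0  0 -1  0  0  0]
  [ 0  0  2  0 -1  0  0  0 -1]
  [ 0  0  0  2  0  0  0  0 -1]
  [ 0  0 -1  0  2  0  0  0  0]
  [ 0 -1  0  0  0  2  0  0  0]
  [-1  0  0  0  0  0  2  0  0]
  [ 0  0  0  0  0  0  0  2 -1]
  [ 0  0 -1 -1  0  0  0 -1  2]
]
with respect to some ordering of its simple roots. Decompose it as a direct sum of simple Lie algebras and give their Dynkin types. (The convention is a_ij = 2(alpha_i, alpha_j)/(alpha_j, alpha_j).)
The diagram associated to this matrix has two connected components: the simple roots {alpha_1, alpha_2, alpha_6, alpha_7} form a chain of 4 nodes with single edges (A_4), and {alpha_3, alpha_4, alpha_5, alpha_8, alpha_9} form a chain of 3 nodes with a fork of two nodes at one end (D_5). A semisimple Lie algebra decomposes uniquely as the direct sum of simple ideals, one per connected component of its Dynkin diagram, so g ≅ A_4 ⊕ D_5 (dimension 24 + 45 = 69).

A_4 (sl(5)) ⊕ D_5 (so(10))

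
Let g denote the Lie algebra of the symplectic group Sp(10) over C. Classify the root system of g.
This is sp(10), which has dimension 10(10+1)/2 = 55 and rank 10/2 = 5. In the classification of classical Lie algebras, the symplectic algebra sp(2n) has type C_n; here n = 5, so the Dynkin diagram is a chain of 5 nodes with a double edge at one end; the terminal node there is the unique long simple root (C_5). Hence the type is C_5.

C_5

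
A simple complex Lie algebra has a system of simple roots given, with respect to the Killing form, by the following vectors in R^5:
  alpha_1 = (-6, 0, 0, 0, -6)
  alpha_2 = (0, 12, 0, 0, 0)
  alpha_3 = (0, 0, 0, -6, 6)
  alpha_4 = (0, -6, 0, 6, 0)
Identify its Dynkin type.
C_4

Compute the Cartan integers a_ij = 2(alpha_i, alpha_j)/(alpha_j, alpha_j); the resulting 4x4 Cartan matrix is
[[2, 0, -1, 0], [0, 2, 0, -2], [-1, 0, 2, -1], [0, -1, -1, 2]].
The roots have two lengths (squared-length ratio 2:1); the short ones are alpha_{1,3,4}. The associated Dynkin diagram is a chain of 4 nodes with a double edge at one end; the terminal node there is the unique long simple root (C_4), so the type is C_4 (the algebra sp(8)).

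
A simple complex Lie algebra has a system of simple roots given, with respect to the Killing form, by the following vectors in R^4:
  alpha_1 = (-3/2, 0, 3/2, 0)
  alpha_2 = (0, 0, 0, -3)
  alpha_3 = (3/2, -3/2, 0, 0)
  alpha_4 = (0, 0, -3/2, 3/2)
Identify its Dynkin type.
C_4 (sp(8))

Compute the Cartan integers a_ij = 2(alpha_i, alpha_j)/(alpha_j, alpha_j); the resulting 4x4 Cartan matrix is
[[2, 0, -1, -1], [0, 2, 0, -2], [-1, 0, 2, 0], [-1, -1, 0, 2]].
The roots have two lengths (squared-length ratio 2:1); the short ones are alpha_{1,3,4}. The associated Dynkin diagram is a chain of 4 nodes with a double edge at one end; the terminal node there is the unique long simple root (C_4), so the type is C_4 (the algebra sp(8)).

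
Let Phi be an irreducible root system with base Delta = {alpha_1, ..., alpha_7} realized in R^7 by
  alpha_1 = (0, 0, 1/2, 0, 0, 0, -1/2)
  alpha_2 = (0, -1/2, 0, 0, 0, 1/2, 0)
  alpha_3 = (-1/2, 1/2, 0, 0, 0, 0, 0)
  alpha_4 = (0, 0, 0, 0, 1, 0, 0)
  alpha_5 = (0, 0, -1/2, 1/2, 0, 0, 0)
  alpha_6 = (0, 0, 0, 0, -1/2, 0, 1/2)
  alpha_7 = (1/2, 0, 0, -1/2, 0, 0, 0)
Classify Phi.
type C_7

Compute the Cartan integers a_ij = 2(alpha_i, alpha_j)/(alpha_j, alpha_j); the resulting 7x7 Cartan matrix is
[[2, 0, 0, 0, -1, -1, 0], [0, 2, -1, 0, 0, 0, 0], [0, -1, 2, 0, 0, 0, -1], [0, 0, 0, 2, 0, -2, 0], [-1, 0, 0, 0, 2, 0, -1], [-1, 0, 0, -1, 0, 2, 0], [0, 0, -1, 0, -1, 0, 2]].
The roots have two lengths (squared-length ratio 2:1); the short ones are alpha_{1,2,3,5,6,7}. The associated Dynkin diagram is a chain of 7 nodes with a double edge at one end; the terminal node there is the unique long simple root (C_7), so the type is C_7 (the algebra sp(14)).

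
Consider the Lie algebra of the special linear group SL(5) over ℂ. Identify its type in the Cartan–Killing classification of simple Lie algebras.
type A_4

This is sl(5), which has dimension 5^2 - 1 = 24 and rank 5 - 1 = 4 (a Cartan subalgebra is the diagonal traceless matrices). In the classification of classical Lie algebras, the special linear algebra sl(n+1) has type A_n; here n = 4, so the Dynkin diagram is a chain of 4 nodes with single edges (A_4). Hence the type is A_4.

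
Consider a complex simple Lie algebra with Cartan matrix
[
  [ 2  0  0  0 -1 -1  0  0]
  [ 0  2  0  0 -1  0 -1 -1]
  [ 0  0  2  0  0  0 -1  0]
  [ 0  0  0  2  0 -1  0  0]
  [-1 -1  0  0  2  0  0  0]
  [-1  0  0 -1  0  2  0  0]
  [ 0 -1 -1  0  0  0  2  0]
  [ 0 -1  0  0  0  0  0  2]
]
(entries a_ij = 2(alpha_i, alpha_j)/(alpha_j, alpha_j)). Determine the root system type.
E_8

The matrix has rank 8 with 2's on the diagonal. Reading the off-diagonal entries as Dynkin edges (a single edge where a_ij = a_ji = -1; a double or triple edge where a_ij * a_ji = 2 or 3), the diagram is a chain of 7 nodes with one extra node attached to the third node from one end (E_8). One simple-root ordering that puts it in standard form is (alpha_3, alpha_8, alpha_7, alpha_2, alpha_5, alpha_1, alpha_6, alpha_4). So the algebra is type E_8.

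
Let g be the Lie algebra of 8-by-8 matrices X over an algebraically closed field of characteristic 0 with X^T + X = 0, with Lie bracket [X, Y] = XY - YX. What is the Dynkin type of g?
type D_4

This is so(8) with 8 even, which has dimension 8(8-1)/2 = 28 and rank 8/2 = 4. In the classification of classical Lie algebras, the orthogonal algebra so(2n) in an even number of variables has type D_n; here n = 4, so the Dynkin diagram is a chain of 2 nodes with a fork of two nodes at one end (D_4). Hence the type is D_4.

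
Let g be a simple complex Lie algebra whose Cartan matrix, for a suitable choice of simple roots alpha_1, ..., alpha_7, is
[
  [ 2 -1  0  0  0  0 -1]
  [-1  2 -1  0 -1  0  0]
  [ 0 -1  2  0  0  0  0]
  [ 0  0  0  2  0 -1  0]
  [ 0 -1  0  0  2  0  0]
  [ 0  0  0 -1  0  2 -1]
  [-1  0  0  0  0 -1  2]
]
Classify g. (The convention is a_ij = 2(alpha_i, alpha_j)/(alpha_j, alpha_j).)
D7

The matrix has rank 7 with 2's on the diagonal. Reading the off-diagonal entries as Dynkin edges (a single edge where a_ij = a_ji = -1; a double or triple edge where a_ij * a_ji = 2 or 3), the diagram is a chain of 5 nodes with a fork of two nodes at one end (D_7). One simple-root ordering that puts it in standard form is (alpha_4, alpha_6, alpha_7, alpha_1, alpha_2, alpha_5, alpha_3). So the algebra is type D_7, i.e. so(14).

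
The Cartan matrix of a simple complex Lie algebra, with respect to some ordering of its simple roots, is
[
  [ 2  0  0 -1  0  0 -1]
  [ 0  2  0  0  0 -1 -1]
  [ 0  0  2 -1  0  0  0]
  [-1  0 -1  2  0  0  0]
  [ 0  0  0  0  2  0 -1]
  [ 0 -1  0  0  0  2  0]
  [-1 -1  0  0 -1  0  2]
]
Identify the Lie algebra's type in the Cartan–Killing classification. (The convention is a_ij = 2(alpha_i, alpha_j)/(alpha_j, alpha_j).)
The matrix has rank 7 with 2's on the diagonal. Reading the off-diagonal entries as Dynkin edges (a single edge where a_ij = a_ji = -1; a double or triple edge where a_ij * a_ji = 2 or 3), the diagram is a chain of 6 nodes with one extra node attached to the third node from one end (E_7). One simple-root ordering that puts it in standard form is (alpha_6, alpha_5, alpha_2, alpha_7, alpha_1, alpha_4, alpha_3). So the algebra is type E_7.

type E_7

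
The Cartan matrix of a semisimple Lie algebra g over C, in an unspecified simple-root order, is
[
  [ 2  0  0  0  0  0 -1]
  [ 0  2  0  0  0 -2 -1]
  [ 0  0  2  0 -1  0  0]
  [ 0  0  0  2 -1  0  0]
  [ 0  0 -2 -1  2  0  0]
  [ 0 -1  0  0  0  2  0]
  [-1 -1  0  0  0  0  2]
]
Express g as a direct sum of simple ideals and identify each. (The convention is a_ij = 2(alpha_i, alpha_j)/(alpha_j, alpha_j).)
B3 + B4

The diagram associated to this matrix has two connected components: the simple roots {alpha_3, alpha_4, alpha_5} form a chain of 3 nodes with a double edge at one end; the terminal node there is the unique short simple root (B_3), and {alpha_1, alpha_2, alpha_6, alpha_7} form a chain of 4 nodes with a double edge at one end; the terminal node there is the unique short simple root (B_4). A semisimple Lie algebra decomposes uniquely as the direct sum of simple ideals, one per connected component of its Dynkin diagram, so g ≅ B_3 ⊕ B_4 (dimension 21 + 36 = 57).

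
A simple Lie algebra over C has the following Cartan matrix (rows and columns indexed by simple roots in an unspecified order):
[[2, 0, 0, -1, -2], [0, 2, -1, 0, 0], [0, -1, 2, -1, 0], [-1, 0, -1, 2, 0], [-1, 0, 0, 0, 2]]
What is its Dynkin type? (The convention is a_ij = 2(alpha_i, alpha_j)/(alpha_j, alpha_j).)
The matrix has rank 5 with 2's on the diagonal. Reading the off-diagonal entries as Dynkin edges (a single edge where a_ij = a_ji = -1; a double or triple edge where a_ij * a_ji = 2 or 3), the diagram is a chain of 5 nodes with a double edge at one end; the terminal node there is the unique short simple root (B_5). One simple-root ordering that puts it in standard form is (alpha_2, alpha_3, alpha_4, alpha_1, alpha_5). So the algebra is type B_5, i.e. so(11).

B_5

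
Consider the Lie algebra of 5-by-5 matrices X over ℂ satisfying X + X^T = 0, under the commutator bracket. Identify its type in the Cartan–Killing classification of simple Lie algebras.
This is so(5) with 5 odd, which has dimension 5(5-1)/2 = 10 and rank (5-1)/2 = 2. In the classification of classical Lie algebras, the orthogonal algebra so(2n+1) in an odd number of variables has type B_n; here n = 2, so the Dynkin diagram is a chain of 2 nodes with a double edge at one end; the terminal node there is the unique short simple root (B_2). Hence the type is B_2.

B2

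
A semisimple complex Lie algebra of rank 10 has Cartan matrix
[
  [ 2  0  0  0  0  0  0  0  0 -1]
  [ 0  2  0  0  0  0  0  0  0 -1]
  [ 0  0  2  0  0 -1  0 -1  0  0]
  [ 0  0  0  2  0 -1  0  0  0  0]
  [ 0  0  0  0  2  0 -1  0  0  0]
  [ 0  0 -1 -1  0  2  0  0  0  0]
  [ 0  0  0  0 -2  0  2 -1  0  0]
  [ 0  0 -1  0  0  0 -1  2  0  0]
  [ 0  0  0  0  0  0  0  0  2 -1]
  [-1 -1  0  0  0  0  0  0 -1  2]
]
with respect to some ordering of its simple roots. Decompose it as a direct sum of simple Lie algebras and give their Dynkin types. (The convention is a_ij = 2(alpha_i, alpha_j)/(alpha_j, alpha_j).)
B6 + D4

The diagram associated to this matrix has two connected components: the simple roots {alpha_3, alpha_4, alpha_5, alpha_6, alpha_7, alpha_8} form a chain of 6 nodes with a double edge at one end; the terminal node there is the unique short simple root (B_6), and {alpha_1, alpha_2, alpha_9, alpha_10} form a chain of 2 nodes with a fork of two nodes at one end (D_4). A semisimple Lie algebra decomposes uniquely as the direct sum of simple ideals, one per connected component of its Dynkin diagram, so g ≅ B_6 ⊕ D_4 (dimension 78 + 28 = 106).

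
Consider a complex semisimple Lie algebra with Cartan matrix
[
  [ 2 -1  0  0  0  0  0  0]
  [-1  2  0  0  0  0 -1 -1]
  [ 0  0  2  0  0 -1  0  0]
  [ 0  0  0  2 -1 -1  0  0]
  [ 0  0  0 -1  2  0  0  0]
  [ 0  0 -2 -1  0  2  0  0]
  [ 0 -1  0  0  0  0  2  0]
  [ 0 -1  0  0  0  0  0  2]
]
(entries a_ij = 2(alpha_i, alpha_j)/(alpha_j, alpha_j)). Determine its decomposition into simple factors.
The diagram associated to this matrix has two connected components: the simple roots {alpha_3, alpha_4, alpha_5, alpha_6} form a chain of 4 nodes with a double edge at one end; the terminal node there is the unique short simple root (B_4), and {alpha_1, alpha_2, alpha_7, alpha_8} form a chain of 2 nodes with a fork of two nodes at one end (D_4). A semisimple Lie algebra decomposes uniquely as the direct sum of simple ideals, one per connected component of its Dynkin diagram, so g ≅ B_4 ⊕ D_4 (dimension 36 + 28 = 64).

B_4 + D_4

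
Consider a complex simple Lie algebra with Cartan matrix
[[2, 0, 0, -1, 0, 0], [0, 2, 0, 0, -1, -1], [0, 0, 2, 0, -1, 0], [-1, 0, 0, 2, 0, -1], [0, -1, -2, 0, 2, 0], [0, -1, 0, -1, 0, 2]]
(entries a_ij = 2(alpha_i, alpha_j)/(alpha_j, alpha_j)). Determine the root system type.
The matrix has rank 6 with 2's on the diagonal. Reading the off-diagonal entries as Dynkin edges (a single edge where a_ij = a_ji = -1; a double or triple edge where a_ij * a_ji = 2 or 3), the diagram is a chain of 6 nodes with a double edge at one end; the terminal node there is the unique short simple root (B_6). One simple-root ordering that puts it in standard form is (alpha_1, alpha_4, alpha_6, alpha_2, alpha_5, alpha_3). So the algebra is type B_6, i.e. so(13).

B_6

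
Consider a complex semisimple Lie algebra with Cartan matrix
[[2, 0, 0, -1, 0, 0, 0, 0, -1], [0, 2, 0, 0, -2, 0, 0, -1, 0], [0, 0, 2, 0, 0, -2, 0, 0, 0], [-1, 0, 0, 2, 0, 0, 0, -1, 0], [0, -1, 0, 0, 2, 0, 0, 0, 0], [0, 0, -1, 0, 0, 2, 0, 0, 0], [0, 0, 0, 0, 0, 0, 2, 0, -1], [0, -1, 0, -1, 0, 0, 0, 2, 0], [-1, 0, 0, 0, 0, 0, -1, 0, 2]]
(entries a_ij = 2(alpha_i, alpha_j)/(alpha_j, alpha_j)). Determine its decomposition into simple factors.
B2 + B7

The diagram associated to this matrix has two connected components: the simple roots {alpha_3, alpha_6} form a chain of 2 nodes with a double edge at one end; the terminal node there is the unique short simple root (B_2), and {alpha_1, alpha_2, alpha_4, alpha_5, alpha_7, alpha_8, alpha_9} form a chain of 7 nodes with a double edge at one end; the terminal node there is the unique short simple root (B_7). A semisimple Lie algebra decomposes uniquely as the direct sum of simple ideals, one per connected component of its Dynkin diagram, so g ≅ B_2 ⊕ B_7 (dimension 10 + 105 = 115).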